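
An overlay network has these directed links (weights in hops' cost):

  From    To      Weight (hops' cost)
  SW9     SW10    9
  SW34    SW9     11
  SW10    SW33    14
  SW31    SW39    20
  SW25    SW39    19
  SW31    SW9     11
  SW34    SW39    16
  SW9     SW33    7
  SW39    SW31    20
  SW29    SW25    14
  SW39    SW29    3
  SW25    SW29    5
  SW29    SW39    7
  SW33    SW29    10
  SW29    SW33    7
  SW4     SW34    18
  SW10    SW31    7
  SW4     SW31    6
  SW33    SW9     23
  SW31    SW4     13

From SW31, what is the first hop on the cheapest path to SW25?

Enumerating some paths:
SW31–SW9–SW33–SW29–SW25: 11+7+10+14 = 42
SW31–SW9–SW10–SW33–SW29–SW25: 11+9+14+10+14 = 58
SW31–SW39–SW29–SW25: 20+3+14 = 37
The minimum is 37 hops' cost via SW31–SW39–SW29–SW25.
So from SW31 the first move is to SW39.

SW39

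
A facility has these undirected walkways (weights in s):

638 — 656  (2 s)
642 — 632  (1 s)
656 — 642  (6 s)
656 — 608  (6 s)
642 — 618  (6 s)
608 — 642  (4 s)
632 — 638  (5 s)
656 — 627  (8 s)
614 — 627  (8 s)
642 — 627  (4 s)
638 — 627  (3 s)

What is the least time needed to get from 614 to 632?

13 s

Compare a few routes:
614 - 627 - 638 - 632: 8+3+5 = 16
614 - 627 - 642 - 632: 8+4+1 = 13
614 - 627 - 638 - 656 - 642 - 632: 8+3+2+6+1 = 20
614 - 627 - 656 - 638 - 632: 8+8+2+5 = 23
The minimum is 13 s via 614 - 627 - 642 - 632.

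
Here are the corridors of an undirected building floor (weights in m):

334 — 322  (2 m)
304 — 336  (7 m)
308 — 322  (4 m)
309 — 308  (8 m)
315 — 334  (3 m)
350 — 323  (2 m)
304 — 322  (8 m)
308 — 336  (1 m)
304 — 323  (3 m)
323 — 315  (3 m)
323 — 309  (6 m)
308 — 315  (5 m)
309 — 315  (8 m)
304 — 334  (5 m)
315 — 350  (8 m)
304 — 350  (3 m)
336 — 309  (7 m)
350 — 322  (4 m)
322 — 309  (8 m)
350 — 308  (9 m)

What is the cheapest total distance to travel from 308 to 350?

Settle nodes by increasing distance from 308:
308: 0
336: 1  (via 308)
322: 4  (via 308)
315: 5  (via 308)
334: 6  (via 322)
350: 8  (via 322)
Shortest route: 308 → 322 → 350 = 8 m.

8 m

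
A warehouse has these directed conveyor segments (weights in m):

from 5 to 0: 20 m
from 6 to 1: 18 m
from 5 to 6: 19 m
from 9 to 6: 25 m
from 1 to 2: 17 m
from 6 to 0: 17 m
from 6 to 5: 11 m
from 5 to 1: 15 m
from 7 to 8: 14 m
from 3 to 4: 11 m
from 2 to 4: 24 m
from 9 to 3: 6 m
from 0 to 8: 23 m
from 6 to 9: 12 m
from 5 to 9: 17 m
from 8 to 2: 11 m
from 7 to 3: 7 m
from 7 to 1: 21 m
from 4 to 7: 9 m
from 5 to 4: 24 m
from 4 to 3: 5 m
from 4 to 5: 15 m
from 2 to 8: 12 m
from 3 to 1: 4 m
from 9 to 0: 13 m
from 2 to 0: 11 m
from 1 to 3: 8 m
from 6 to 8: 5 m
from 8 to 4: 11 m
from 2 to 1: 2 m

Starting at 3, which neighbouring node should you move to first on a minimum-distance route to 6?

Compare a few routes:
3 → 4 → 5 → 9 → 6: 11+15+17+25 = 68
3 → 1 → 2 → 8 → 4 → 5 → 6: 4+17+12+11+15+19 = 78
3 → 1 → 2 → 4 → 5 → 6: 4+17+24+15+19 = 79
3 → 4 → 5 → 6: 11+15+19 = 45
Cheapest is 3 → 4 → 5 → 6 at 45 m.
So from 3 the first move is to 4.

4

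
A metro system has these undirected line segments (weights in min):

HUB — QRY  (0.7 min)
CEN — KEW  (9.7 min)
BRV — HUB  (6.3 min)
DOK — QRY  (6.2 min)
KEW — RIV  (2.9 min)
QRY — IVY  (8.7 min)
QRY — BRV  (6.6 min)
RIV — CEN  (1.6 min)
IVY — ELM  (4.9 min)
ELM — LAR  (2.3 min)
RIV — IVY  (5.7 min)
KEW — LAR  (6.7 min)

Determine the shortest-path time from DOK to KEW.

23.5 min

Settle nodes by increasing distance from DOK:
DOK: 0
QRY: 6.2  (via DOK)
HUB: 6.9  (via QRY)
BRV: 12.8  (via QRY)
IVY: 14.9  (via QRY)
ELM: 19.8  (via IVY)
RIV: 20.6  (via IVY)
LAR: 22.1  (via ELM)
CEN: 22.2  (via RIV)
KEW: 23.5  (via RIV)
Shortest route: DOK–QRY–IVY–RIV–KEW = 23.5 min.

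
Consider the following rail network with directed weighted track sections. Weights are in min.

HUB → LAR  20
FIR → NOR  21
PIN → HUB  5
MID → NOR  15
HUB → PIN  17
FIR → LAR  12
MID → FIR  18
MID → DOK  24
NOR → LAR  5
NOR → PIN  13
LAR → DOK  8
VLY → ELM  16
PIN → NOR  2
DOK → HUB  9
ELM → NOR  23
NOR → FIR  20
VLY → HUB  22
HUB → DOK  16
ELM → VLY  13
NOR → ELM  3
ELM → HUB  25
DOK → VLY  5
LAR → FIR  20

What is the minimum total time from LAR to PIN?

Candidate routes:
LAR → DOK → HUB → PIN: 8+9+17 = 34
LAR → DOK → VLY → ELM → NOR → PIN: 8+5+16+23+13 = 65
LAR → DOK → VLY → HUB → PIN: 8+5+22+17 = 52
LAR → FIR → NOR → PIN: 20+21+13 = 54
Cheapest is LAR → DOK → HUB → PIN at 34 min.

34 min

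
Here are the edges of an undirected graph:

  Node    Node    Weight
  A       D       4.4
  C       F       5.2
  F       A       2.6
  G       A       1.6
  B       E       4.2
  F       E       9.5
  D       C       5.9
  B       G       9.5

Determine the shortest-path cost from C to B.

18.9

Settle nodes by increasing distance from C:
C: 0
F: 5.2  (via C)
D: 5.9  (via C)
A: 7.8  (via F)
G: 9.4  (via A)
E: 14.7  (via F)
B: 18.9  (via G)
Shortest route: C → F → A → G → B = 18.9.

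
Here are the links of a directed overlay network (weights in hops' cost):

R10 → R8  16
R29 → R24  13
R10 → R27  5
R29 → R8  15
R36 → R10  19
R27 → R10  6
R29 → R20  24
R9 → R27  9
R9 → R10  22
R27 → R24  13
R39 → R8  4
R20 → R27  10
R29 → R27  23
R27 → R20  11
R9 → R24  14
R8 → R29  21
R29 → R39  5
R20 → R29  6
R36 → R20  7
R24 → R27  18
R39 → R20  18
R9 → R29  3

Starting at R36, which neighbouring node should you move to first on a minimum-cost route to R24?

R20

Candidate routes:
R36 → R20 → R27 → R24: 7+10+13 = 30
R36 → R20 → R29 → R24: 7+6+13 = 26
The minimum is 26 hops' cost via R36 → R20 → R29 → R24.
So from R36 the first move is to R20.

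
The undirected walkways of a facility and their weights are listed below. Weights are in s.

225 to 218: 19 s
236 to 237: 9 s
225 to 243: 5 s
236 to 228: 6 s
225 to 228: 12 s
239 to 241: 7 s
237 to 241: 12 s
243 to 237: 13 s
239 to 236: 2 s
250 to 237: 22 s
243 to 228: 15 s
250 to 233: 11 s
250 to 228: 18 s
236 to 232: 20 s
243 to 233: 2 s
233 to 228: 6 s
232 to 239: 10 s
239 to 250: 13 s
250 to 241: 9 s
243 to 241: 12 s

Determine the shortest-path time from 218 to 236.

Running Dijkstra from 218:
218: 0
225: 19  (via 218)
243: 24  (via 225)
233: 26  (via 243)
228: 31  (via 225)
241: 36  (via 243)
250: 37  (via 233)
237: 37  (via 243)
236: 37  (via 228)
Shortest route: 218 → 225 → 228 → 236 = 37 s.

37 s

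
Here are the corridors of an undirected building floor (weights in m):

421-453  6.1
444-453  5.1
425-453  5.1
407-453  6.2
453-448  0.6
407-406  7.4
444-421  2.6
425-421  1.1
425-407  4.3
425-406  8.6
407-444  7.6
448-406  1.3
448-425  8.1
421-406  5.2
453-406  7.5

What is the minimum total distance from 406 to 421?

Enumerating some paths:
406 - 448 - 453 - 425 - 421: 1.3+0.6+5.1+1.1 = 8.1
406 - 448 - 453 - 421: 1.3+0.6+6.1 = 8
406 - 421: 5.2 = 5.2
Cheapest is 406 - 421 at 5.2 m.

5.2 m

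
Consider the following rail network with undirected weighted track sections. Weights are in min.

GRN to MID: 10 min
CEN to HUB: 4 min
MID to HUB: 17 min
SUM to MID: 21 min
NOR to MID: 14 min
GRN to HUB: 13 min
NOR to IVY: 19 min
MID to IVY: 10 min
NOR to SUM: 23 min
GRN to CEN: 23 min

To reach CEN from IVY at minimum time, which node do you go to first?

Candidate routes:
IVY - MID - GRN - HUB - CEN: 10+10+13+4 = 37
IVY - MID - GRN - CEN: 10+10+23 = 43
IVY - NOR - MID - HUB - CEN: 19+14+17+4 = 54
IVY - MID - HUB - CEN: 10+17+4 = 31
The minimum is 31 min via IVY - MID - HUB - CEN.
So from IVY the first move is to MID.

MID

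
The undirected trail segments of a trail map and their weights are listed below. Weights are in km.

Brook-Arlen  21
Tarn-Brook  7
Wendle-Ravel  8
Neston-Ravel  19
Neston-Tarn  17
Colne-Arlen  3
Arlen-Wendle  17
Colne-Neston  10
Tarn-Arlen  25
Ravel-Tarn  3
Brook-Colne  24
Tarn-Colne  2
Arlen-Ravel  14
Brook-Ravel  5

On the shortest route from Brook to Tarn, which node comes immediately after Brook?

Tarn

Compare a few routes:
Brook–Ravel–Tarn: 5+3 = 8
Brook–Tarn: 7 = 7
Cheapest is Brook–Tarn at 7 km.
So from Brook the first move is to Tarn.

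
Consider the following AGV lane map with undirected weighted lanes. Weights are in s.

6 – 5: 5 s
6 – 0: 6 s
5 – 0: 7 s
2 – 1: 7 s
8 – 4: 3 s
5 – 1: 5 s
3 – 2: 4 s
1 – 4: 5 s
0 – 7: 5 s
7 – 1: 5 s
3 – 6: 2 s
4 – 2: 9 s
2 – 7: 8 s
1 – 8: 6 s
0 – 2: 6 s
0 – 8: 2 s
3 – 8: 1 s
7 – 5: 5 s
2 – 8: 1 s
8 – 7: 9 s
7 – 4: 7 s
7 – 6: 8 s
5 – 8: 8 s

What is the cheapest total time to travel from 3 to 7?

Shortest distances from 3:
3: 0
8: 1  (via 3)
2: 2  (via 8)
6: 2  (via 3)
0: 3  (via 8)
4: 4  (via 8)
1: 7  (via 8)
5: 7  (via 6)
7: 8  (via 0)
Shortest route: 3 → 8 → 0 → 7 = 8 s.

8 s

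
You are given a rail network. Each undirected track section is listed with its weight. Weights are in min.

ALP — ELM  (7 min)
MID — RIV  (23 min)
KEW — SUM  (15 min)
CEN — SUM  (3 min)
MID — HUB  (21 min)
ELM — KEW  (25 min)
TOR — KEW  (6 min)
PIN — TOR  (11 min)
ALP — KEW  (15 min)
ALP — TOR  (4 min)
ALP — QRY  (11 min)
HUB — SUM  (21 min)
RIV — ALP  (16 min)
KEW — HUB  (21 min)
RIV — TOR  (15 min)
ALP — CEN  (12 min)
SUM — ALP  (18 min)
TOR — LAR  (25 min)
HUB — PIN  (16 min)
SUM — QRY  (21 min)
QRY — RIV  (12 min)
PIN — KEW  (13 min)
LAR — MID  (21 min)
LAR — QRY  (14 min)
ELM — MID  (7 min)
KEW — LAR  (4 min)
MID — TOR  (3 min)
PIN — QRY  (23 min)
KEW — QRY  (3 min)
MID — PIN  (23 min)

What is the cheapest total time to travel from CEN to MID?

19 min

Running Dijkstra from CEN:
CEN: 0
SUM: 3  (via CEN)
ALP: 12  (via CEN)
TOR: 16  (via ALP)
KEW: 18  (via SUM)
MID: 19  (via TOR)
Shortest route: CEN–ALP–TOR–MID = 19 min.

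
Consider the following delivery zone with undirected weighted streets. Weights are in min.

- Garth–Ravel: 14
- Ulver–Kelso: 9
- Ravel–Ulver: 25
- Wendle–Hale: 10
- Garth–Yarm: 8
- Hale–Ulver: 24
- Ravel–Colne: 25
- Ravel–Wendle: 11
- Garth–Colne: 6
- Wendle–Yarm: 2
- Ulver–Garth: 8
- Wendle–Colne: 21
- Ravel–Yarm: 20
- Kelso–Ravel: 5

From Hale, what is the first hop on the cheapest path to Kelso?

Wendle

Compare a few routes:
Hale - Wendle - Ravel - Kelso: 10+11+5 = 26
Hale - Ulver - Kelso: 24+9 = 33
Cheapest is Hale - Wendle - Ravel - Kelso at 26 min.
So from Hale the first move is to Wendle.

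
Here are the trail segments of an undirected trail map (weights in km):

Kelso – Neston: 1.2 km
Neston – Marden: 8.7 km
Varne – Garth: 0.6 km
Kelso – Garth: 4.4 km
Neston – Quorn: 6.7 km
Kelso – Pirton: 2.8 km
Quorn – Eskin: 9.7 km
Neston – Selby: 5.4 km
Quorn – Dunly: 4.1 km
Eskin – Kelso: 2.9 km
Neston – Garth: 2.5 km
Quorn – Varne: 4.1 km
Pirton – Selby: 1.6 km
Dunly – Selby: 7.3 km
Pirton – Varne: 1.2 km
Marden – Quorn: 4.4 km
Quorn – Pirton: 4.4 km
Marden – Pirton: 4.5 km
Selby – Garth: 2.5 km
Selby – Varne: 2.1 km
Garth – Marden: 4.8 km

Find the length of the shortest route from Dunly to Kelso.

Enumerating some paths:
Dunly–Quorn–Pirton–Kelso: 4.1+4.4+2.8 = 11.3
Dunly–Selby–Pirton–Kelso: 7.3+1.6+2.8 = 11.7
The minimum is 11.3 km via Dunly–Quorn–Pirton–Kelso.

11.3 km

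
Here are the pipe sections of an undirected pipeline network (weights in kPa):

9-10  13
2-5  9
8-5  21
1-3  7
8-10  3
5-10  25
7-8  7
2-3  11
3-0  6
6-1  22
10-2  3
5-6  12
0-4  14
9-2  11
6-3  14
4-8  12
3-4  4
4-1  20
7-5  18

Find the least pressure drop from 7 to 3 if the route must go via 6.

44 kPa

Best 7 to 6: 7 → 5 → 6 costing 30
Best 6 to 3: 6 → 3 costing 14
Total via 6: 30 + 14 = 44 kPa.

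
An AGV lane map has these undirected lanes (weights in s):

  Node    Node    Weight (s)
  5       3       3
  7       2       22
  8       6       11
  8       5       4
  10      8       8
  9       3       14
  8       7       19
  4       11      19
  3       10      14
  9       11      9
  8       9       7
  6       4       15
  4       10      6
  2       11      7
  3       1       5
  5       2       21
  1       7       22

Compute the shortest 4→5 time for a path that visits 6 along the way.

Shortest 4→6: 4–6 = 15
Shortest 6→5: 6–8–5 = 15
Total via 6: 15 + 15 = 30 s.

30 s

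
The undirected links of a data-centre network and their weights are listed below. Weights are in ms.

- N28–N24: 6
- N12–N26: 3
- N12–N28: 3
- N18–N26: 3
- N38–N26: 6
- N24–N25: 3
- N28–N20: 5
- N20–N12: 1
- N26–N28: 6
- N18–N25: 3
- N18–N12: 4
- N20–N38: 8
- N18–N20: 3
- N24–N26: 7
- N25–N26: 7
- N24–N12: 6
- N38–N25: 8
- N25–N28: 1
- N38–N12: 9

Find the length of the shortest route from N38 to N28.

Enumerating some paths:
N38 → N26 → N28: 6+6 = 12
N38 → N25 → N28: 8+1 = 9
N38 → N26 → N12 → N28: 6+3+3 = 12
N38 → N20 → N12 → N28: 8+1+3 = 12
The minimum is 9 ms via N38 → N25 → N28.

9 ms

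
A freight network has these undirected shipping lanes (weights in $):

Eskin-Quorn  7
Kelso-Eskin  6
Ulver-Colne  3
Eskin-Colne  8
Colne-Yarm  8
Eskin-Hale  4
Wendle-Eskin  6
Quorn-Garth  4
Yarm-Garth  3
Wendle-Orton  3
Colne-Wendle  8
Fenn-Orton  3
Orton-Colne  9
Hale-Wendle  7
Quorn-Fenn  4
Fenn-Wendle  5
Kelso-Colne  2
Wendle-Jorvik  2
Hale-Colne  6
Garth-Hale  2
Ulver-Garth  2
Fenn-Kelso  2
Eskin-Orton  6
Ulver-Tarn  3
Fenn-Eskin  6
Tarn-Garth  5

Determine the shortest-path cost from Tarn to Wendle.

Shortest distances from Tarn:
Tarn: 0
Ulver: 3  (via Tarn)
Garth: 5  (via Tarn)
Colne: 6  (via Ulver)
Hale: 7  (via Garth)
Kelso: 8  (via Colne)
Yarm: 8  (via Garth)
Quorn: 9  (via Garth)
Fenn: 10  (via Kelso)
Eskin: 11  (via Hale)
Orton: 13  (via Fenn)
Wendle: 14  (via Colne)
Shortest route: Tarn → Ulver → Colne → Wendle = $14.

$14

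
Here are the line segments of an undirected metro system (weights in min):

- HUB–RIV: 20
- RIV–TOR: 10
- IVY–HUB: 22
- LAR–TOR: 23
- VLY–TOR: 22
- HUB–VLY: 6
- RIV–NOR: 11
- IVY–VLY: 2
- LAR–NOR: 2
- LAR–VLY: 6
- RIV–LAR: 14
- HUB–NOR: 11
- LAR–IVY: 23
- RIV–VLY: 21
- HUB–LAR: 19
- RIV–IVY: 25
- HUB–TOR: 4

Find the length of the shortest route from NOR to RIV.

Candidate routes:
NOR → LAR → RIV: 2+14 = 16
NOR → HUB → TOR → RIV: 11+4+10 = 25
NOR → RIV: 11 = 11
The minimum is 11 min via NOR → RIV.

11 min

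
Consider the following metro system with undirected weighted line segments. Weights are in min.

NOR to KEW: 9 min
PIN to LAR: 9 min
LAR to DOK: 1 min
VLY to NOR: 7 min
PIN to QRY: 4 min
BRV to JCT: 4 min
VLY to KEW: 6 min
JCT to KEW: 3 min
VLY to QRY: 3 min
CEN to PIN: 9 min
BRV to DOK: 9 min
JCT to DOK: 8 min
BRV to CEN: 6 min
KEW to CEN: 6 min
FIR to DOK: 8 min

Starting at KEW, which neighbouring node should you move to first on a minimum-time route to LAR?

JCT

Enumerating some paths:
KEW → JCT → BRV → DOK → LAR: 3+4+9+1 = 17
KEW → CEN → BRV → DOK → LAR: 6+6+9+1 = 22
KEW → VLY → QRY → PIN → LAR: 6+3+4+9 = 22
KEW → JCT → DOK → LAR: 3+8+1 = 12
Cheapest is KEW → JCT → DOK → LAR at 12 min.
So from KEW the first move is to JCT.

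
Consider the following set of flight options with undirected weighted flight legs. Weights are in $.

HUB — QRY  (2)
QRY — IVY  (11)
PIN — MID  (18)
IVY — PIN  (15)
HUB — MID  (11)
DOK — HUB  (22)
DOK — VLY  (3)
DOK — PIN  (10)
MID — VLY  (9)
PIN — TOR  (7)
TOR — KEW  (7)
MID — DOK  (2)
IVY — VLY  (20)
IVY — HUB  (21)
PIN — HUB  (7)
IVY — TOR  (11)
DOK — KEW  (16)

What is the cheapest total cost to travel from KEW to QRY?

Settle nodes by increasing distance from KEW:
KEW: 0
TOR: 7  (via KEW)
PIN: 14  (via TOR)
DOK: 16  (via KEW)
MID: 18  (via DOK)
IVY: 18  (via TOR)
VLY: 19  (via DOK)
HUB: 21  (via PIN)
QRY: 23  (via HUB)
Shortest route: KEW → TOR → PIN → HUB → QRY = $23.

$23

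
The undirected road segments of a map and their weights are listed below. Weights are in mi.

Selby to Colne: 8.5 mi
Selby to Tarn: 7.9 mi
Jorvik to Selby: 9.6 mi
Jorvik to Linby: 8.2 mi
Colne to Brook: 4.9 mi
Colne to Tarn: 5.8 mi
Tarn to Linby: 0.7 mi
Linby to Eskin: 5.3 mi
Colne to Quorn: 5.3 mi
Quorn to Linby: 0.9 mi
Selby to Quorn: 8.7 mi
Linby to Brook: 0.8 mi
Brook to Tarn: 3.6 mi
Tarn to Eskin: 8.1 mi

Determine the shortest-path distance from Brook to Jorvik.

Enumerating some paths:
Brook - Linby - Jorvik: 0.8+8.2 = 9
Brook - Linby - Tarn - Selby - Jorvik: 0.8+0.7+7.9+9.6 = 19
Brook - Tarn - Linby - Jorvik: 3.6+0.7+8.2 = 12.5
Cheapest is Brook - Linby - Jorvik at 9 mi.

9 mi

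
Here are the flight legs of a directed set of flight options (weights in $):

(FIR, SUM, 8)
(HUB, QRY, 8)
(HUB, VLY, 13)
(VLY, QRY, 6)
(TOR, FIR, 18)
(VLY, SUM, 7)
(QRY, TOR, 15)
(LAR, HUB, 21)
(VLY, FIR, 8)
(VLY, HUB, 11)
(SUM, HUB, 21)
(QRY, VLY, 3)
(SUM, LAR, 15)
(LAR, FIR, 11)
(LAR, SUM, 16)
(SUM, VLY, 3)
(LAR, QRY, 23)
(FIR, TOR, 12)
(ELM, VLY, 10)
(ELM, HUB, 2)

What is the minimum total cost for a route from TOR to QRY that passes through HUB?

Shortest TOR→HUB: TOR–FIR–SUM–VLY–HUB = 40
Best HUB to QRY: HUB–QRY costing 8
Total via HUB: 40 + 8 = $48.

$48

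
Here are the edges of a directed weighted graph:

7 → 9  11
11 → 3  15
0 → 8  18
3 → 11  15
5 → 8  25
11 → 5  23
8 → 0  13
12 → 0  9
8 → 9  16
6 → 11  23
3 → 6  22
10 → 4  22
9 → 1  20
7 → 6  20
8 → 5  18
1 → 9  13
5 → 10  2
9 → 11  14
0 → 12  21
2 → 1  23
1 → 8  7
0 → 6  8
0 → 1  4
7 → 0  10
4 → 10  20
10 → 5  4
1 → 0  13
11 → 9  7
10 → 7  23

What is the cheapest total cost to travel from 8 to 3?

Settle nodes by increasing distance from 8:
8: 0
0: 13  (via 8)
9: 16  (via 8)
1: 17  (via 0)
5: 18  (via 8)
10: 20  (via 5)
6: 21  (via 0)
11: 30  (via 9)
12: 34  (via 0)
4: 42  (via 10)
7: 43  (via 10)
3: 45  (via 11)
Shortest route: 8–9–11–3 = 45.

45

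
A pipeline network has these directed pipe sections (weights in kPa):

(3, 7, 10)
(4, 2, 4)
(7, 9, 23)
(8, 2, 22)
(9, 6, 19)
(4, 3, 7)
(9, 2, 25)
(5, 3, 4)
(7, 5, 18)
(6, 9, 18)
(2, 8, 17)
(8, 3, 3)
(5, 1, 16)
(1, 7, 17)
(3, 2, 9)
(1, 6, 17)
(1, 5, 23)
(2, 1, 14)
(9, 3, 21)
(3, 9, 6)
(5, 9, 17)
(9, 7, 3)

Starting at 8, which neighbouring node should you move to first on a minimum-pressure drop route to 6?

Enumerating some paths:
8–3–2–1–6: 3+9+14+17 = 43
8–3–9–6: 3+6+19 = 28
Cheapest is 8–3–9–6 at 28 kPa.
So from 8 the first move is to 3.

3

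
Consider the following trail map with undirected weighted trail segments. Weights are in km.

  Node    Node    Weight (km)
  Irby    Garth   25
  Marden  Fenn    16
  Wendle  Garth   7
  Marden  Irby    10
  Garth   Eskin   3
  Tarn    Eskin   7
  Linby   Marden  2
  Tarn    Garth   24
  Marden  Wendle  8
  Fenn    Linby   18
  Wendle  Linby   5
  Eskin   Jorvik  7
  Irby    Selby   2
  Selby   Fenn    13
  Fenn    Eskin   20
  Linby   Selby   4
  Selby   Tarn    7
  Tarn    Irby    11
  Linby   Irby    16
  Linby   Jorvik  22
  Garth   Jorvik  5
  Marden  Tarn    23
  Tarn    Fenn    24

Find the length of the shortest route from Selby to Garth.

Candidate routes:
Selby - Tarn - Eskin - Garth: 7+7+3 = 17
Selby - Irby - Tarn - Eskin - Garth: 2+11+7+3 = 23
Selby - Linby - Marden - Wendle - Garth: 4+2+8+7 = 21
Selby - Linby - Wendle - Garth: 4+5+7 = 16
The minimum is 16 km via Selby - Linby - Wendle - Garth.

16 km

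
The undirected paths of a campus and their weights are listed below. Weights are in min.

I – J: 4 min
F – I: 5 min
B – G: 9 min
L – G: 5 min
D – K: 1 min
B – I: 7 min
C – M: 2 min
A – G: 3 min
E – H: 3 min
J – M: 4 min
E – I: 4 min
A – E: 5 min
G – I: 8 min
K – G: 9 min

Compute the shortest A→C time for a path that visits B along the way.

Shortest A→B: A → G → B = 12
Shortest B→C: B → I → J → M → C = 17
Total via B: 12 + 17 = 29 min.

29 min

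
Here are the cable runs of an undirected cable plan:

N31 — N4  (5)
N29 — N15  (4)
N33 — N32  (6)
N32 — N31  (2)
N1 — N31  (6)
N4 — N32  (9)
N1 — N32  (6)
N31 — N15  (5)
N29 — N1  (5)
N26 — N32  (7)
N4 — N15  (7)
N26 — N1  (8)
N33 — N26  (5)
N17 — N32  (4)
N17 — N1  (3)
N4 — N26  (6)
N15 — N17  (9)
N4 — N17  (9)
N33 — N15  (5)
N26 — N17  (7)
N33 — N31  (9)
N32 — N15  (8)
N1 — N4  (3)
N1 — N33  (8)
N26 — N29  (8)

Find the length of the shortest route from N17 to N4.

Shortest distances from N17:
N17: 0
N1: 3  (via N17)
N32: 4  (via N17)
N31: 6  (via N32)
N4: 6  (via N1)
Shortest route: N17 → N1 → N4 = 6.

6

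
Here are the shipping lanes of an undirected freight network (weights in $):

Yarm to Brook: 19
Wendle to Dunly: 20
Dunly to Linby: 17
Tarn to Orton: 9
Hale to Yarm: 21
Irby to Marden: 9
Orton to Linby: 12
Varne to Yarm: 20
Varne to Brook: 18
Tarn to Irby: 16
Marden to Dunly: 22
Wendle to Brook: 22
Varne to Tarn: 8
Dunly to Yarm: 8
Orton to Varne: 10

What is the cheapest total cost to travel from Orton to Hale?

$51

Shortest distances from Orton:
Orton: 0
Tarn: 9  (via Orton)
Varne: 10  (via Orton)
Linby: 12  (via Orton)
Irby: 25  (via Tarn)
Brook: 28  (via Varne)
Dunly: 29  (via Linby)
Yarm: 30  (via Varne)
Marden: 34  (via Irby)
Wendle: 49  (via Dunly)
Hale: 51  (via Yarm)
Shortest route: Orton → Varne → Yarm → Hale = $51.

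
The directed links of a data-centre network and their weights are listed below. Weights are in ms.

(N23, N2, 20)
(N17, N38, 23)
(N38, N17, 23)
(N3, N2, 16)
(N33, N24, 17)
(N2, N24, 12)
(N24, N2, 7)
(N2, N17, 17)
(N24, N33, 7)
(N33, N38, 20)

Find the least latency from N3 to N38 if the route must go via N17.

56 ms

Best N3 to N17: N3 → N2 → N17 costing 33
Best N17 to N38: N17 → N38 costing 23
Total via N17: 33 + 23 = 56 ms.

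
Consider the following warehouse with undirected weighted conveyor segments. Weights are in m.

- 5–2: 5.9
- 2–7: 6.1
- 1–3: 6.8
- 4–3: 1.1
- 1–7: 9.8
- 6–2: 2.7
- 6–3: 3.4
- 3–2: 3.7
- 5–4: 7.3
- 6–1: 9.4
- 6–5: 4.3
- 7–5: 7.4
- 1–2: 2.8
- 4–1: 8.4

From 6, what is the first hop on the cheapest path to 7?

2

Enumerating some paths:
6 → 3 → 2 → 7: 3.4+3.7+6.1 = 13.2
6 → 2 → 1 → 7: 2.7+2.8+9.8 = 15.3
6 → 2 → 7: 2.7+6.1 = 8.8
6 → 5 → 7: 4.3+7.4 = 11.7
Cheapest is 6 → 2 → 7 at 8.8 m.
So from 6 the first move is to 2.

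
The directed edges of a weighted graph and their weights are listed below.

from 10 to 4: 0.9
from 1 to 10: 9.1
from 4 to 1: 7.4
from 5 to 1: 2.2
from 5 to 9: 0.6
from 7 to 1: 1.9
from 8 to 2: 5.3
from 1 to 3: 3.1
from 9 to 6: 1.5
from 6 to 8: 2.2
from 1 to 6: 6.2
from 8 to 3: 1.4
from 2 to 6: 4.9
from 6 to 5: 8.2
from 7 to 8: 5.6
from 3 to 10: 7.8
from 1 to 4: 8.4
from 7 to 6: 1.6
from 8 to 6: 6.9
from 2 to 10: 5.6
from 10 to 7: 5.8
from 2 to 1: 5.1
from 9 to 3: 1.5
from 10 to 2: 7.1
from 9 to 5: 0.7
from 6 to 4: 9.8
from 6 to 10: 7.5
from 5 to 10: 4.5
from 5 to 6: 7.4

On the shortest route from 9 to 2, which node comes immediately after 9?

Enumerating some paths:
9 - 6 - 8 - 2: 1.5+2.2+5.3 = 9
9 - 5 - 10 - 2: 0.7+4.5+7.1 = 12.3
Cheapest is 9 - 6 - 8 - 2 at 9.
So from 9 the first move is to 6.

6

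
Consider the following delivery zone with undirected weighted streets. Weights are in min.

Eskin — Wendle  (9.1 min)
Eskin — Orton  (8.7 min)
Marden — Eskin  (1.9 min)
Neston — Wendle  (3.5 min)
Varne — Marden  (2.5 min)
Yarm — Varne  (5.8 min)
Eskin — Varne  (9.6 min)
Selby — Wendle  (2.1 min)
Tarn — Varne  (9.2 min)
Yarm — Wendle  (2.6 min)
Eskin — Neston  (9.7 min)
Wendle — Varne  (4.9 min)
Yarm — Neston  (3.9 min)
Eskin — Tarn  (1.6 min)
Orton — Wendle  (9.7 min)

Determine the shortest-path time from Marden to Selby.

Enumerating some paths:
Marden → Varne → Yarm → Wendle → Selby: 2.5+5.8+2.6+2.1 = 13
Marden → Varne → Wendle → Selby: 2.5+4.9+2.1 = 9.5
Marden → Eskin → Neston → Wendle → Selby: 1.9+9.7+3.5+2.1 = 17.2
Marden → Eskin → Wendle → Selby: 1.9+9.1+2.1 = 13.1
Cheapest is Marden → Varne → Wendle → Selby at 9.5 min.

9.5 min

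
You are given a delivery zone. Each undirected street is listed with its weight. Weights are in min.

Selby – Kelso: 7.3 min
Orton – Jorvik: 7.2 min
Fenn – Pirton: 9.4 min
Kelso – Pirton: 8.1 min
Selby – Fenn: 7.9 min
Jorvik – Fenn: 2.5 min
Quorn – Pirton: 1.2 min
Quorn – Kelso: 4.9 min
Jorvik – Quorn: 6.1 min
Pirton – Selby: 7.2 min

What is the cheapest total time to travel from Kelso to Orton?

Candidate routes:
Kelso–Pirton–Quorn–Jorvik–Orton: 8.1+1.2+6.1+7.2 = 22.6
Kelso–Quorn–Jorvik–Orton: 4.9+6.1+7.2 = 18.2
Cheapest is Kelso–Quorn–Jorvik–Orton at 18.2 min.

18.2 min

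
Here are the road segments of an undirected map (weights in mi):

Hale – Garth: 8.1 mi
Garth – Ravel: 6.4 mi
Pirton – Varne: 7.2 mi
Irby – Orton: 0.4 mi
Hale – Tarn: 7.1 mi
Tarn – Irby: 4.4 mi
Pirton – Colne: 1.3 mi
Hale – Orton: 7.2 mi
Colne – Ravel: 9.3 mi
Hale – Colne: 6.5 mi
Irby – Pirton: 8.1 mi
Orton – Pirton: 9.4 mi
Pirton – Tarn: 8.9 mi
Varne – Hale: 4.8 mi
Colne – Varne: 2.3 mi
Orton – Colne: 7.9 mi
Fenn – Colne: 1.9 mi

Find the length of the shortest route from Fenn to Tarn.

Enumerating some paths:
Fenn - Colne - Pirton - Tarn: 1.9+1.3+8.9 = 12.1
Fenn - Colne - Orton - Irby - Tarn: 1.9+7.9+0.4+4.4 = 14.6
The minimum is 12.1 mi via Fenn - Colne - Pirton - Tarn.

12.1 mi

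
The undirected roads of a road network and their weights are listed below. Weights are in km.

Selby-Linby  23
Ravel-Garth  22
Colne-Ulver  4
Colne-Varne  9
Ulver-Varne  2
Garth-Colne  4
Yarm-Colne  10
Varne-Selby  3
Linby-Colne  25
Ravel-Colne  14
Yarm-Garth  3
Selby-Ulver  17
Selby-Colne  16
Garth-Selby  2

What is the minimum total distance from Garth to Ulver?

Running Dijkstra from Garth:
Garth: 0
Selby: 2  (via Garth)
Yarm: 3  (via Garth)
Colne: 4  (via Garth)
Varne: 5  (via Selby)
Ulver: 7  (via Varne)
Shortest route: Garth–Selby–Varne–Ulver = 7 km.

7 km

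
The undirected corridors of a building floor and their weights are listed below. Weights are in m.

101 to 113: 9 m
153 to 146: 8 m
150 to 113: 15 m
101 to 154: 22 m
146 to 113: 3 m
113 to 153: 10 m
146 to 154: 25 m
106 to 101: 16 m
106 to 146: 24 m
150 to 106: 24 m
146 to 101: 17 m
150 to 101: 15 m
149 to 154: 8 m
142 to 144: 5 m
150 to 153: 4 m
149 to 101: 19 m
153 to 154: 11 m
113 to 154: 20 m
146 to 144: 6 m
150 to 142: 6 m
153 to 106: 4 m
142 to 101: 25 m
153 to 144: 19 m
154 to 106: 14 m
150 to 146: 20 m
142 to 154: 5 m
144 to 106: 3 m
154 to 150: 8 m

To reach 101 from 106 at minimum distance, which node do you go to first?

101

Candidate routes:
106–144–146–113–101: 3+6+3+9 = 21
106–101: 16 = 16
106–153–150–101: 4+4+15 = 23
The minimum is 16 m via 106–101.
So from 106 the first move is to 101.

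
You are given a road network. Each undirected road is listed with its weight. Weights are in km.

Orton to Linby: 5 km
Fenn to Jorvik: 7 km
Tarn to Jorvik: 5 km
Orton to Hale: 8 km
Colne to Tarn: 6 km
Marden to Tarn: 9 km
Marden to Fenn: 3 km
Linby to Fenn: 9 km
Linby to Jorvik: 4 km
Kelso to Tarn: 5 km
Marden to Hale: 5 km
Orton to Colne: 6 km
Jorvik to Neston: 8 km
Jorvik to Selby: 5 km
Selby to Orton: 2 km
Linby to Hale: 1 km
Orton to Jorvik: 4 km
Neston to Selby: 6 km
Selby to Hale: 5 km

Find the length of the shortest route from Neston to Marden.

Running Dijkstra from Neston:
Neston: 0
Selby: 6  (via Neston)
Orton: 8  (via Selby)
Jorvik: 8  (via Neston)
Hale: 11  (via Selby)
Linby: 12  (via Jorvik)
Tarn: 13  (via Jorvik)
Colne: 14  (via Orton)
Fenn: 15  (via Jorvik)
Marden: 16  (via Hale)
Shortest route: Neston–Selby–Hale–Marden = 16 km.

16 km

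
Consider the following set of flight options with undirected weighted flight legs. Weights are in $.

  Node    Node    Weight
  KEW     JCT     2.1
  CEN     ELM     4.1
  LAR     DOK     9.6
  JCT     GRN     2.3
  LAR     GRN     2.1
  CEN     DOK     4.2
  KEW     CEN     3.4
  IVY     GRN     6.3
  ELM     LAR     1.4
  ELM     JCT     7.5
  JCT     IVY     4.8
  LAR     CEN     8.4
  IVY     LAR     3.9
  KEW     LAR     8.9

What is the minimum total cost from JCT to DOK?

Settle nodes by increasing distance from JCT:
JCT: 0
KEW: 2.1  (via JCT)
GRN: 2.3  (via JCT)
LAR: 4.4  (via GRN)
IVY: 4.8  (via JCT)
CEN: 5.5  (via KEW)
ELM: 5.8  (via LAR)
DOK: 9.7  (via CEN)
Shortest route: JCT–KEW–CEN–DOK = $9.7.

$9.7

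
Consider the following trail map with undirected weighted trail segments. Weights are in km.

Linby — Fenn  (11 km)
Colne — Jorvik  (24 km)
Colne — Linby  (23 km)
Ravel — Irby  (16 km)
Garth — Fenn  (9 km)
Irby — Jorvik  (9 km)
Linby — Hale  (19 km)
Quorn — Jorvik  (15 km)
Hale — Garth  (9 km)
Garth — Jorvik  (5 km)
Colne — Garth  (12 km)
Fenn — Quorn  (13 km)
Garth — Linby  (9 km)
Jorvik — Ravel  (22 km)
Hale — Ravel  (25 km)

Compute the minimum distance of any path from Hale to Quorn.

29 km

Candidate routes:
Hale - Garth - Jorvik - Quorn: 9+5+15 = 29
Hale - Garth - Linby - Fenn - Quorn: 9+9+11+13 = 42
Hale - Garth - Fenn - Quorn: 9+9+13 = 31
Cheapest is Hale - Garth - Jorvik - Quorn at 29 km.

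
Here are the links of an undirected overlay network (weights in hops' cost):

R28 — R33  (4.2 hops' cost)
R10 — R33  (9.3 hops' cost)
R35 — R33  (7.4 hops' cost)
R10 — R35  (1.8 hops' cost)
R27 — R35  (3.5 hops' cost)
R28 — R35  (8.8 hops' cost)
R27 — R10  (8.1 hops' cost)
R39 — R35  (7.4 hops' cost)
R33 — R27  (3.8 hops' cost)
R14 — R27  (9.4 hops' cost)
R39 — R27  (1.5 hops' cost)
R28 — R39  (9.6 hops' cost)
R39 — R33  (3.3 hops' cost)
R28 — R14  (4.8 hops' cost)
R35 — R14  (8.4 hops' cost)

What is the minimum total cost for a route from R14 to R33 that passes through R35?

15.7 hops' cost

Shortest R14→R35: R14 → R35 = 8.4
Best R35 to R33: R35 → R27 → R33 costing 7.3
Total via R35: 8.4 + 7.3 = 15.7 hops' cost.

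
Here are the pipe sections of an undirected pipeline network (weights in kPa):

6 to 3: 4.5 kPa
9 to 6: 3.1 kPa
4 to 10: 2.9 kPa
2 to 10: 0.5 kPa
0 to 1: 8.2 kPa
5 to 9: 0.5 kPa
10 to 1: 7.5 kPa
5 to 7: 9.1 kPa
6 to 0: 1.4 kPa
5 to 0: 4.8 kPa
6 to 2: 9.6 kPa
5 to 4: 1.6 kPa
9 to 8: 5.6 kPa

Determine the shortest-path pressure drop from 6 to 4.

5.2 kPa

Shortest distances from 6:
6: 0
0: 1.4  (via 6)
9: 3.1  (via 6)
5: 3.6  (via 9)
3: 4.5  (via 6)
4: 5.2  (via 5)
Shortest route: 6 → 9 → 5 → 4 = 5.2 kPa.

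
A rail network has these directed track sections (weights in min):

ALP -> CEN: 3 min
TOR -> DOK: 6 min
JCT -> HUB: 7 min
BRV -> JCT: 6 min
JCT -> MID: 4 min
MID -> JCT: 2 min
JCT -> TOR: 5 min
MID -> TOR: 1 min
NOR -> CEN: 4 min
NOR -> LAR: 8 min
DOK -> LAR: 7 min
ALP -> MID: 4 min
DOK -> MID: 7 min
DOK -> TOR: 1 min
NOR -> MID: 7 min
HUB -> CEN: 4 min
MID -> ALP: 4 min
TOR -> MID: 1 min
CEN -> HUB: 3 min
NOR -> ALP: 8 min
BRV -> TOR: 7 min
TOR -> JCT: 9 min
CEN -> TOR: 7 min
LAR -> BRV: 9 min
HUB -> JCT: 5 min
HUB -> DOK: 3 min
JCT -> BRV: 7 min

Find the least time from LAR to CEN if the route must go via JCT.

Shortest LAR→JCT: LAR–BRV–JCT = 15
Shortest JCT→CEN: JCT–HUB–CEN = 11
Total via JCT: 15 + 11 = 26 min.

26 min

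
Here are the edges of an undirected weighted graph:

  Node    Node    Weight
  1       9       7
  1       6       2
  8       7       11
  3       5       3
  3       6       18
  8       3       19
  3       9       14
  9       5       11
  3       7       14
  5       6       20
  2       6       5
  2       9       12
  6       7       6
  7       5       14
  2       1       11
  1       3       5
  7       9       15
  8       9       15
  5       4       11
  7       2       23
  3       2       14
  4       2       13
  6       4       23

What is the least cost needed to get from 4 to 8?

33

Running Dijkstra from 4:
4: 0
5: 11  (via 4)
2: 13  (via 4)
3: 14  (via 5)
6: 18  (via 2)
1: 19  (via 3)
9: 22  (via 5)
7: 24  (via 6)
8: 33  (via 3)
Shortest route: 4 → 5 → 3 → 8 = 33.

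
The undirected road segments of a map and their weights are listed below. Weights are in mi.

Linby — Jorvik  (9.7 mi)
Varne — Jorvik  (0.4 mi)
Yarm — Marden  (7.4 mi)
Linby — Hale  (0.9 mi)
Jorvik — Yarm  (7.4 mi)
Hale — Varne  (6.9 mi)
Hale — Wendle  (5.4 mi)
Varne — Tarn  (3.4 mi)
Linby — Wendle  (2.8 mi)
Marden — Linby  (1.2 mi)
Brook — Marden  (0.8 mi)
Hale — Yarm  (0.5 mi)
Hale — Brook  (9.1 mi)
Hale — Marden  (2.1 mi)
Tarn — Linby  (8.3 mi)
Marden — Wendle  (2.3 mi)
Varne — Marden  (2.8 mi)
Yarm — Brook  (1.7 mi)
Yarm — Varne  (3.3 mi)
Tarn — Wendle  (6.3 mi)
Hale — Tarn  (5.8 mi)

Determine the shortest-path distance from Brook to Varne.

Running Dijkstra from Brook:
Brook: 0
Marden: 0.8  (via Brook)
Yarm: 1.7  (via Brook)
Linby: 2  (via Marden)
Hale: 2.2  (via Yarm)
Wendle: 3.1  (via Marden)
Varne: 3.6  (via Marden)
Shortest route: Brook–Marden–Varne = 3.6 mi.

3.6 mi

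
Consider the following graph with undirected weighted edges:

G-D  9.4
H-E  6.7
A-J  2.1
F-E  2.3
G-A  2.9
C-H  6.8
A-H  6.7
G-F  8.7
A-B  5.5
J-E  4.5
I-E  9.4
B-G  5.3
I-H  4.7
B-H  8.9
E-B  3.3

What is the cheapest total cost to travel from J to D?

Shortest distances from J:
J: 0
A: 2.1  (via J)
E: 4.5  (via J)
G: 5  (via A)
F: 6.8  (via E)
B: 7.6  (via A)
H: 8.8  (via A)
I: 13.5  (via H)
D: 14.4  (via G)
Shortest route: J–A–G–D = 14.4.

14.4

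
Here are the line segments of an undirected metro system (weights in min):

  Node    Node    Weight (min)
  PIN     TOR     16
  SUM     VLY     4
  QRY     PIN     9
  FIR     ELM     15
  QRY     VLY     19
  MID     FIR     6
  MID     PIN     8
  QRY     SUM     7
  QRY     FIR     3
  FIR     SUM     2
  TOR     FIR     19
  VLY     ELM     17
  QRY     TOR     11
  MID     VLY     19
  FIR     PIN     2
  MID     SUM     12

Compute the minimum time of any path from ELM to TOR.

29 min

Compare a few routes:
ELM–FIR–QRY–TOR: 15+3+11 = 29
ELM–FIR–PIN–TOR: 15+2+16 = 33
The minimum is 29 min via ELM–FIR–QRY–TOR.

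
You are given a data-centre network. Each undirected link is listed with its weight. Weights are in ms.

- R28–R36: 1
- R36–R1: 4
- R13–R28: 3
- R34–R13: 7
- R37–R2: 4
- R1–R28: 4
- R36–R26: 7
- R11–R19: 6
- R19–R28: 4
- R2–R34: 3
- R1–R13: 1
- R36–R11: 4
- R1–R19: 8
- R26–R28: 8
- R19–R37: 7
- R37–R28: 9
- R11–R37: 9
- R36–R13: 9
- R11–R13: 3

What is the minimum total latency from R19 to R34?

Shortest distances from R19:
R19: 0
R28: 4  (via R19)
R36: 5  (via R28)
R11: 6  (via R19)
R37: 7  (via R19)
R13: 7  (via R28)
R1: 8  (via R19)
R2: 11  (via R37)
R26: 12  (via R28)
R34: 14  (via R13)
Shortest route: R19 → R28 → R13 → R34 = 14 ms.

14 ms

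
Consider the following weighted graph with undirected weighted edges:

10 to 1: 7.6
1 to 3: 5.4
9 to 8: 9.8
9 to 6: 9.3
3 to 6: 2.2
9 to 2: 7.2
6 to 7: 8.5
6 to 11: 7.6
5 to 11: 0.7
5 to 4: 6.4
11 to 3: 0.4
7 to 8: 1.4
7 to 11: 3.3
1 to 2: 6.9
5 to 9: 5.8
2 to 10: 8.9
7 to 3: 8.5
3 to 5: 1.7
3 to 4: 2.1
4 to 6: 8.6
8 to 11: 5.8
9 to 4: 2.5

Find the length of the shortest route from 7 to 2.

Compare a few routes:
7–11–3–4–9–2: 3.3+0.4+2.1+2.5+7.2 = 15.5
7–11–3–1–2: 3.3+0.4+5.4+6.9 = 16
7–11–5–9–2: 3.3+0.7+5.8+7.2 = 17
7–11–5–3–4–9–2: 3.3+0.7+1.7+2.1+2.5+7.2 = 17.5
Cheapest is 7–11–3–4–9–2 at 15.5.

15.5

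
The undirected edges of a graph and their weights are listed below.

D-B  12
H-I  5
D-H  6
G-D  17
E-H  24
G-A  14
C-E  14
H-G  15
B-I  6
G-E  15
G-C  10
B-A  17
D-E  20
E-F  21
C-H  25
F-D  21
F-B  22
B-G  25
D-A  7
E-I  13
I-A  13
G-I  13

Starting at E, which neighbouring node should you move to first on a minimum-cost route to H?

I

Candidate routes:
E → I → H: 13+5 = 18
E → H: 24 = 24
E → D → H: 20+6 = 26
Cheapest is E → I → H at 18.
So from E the first move is to I.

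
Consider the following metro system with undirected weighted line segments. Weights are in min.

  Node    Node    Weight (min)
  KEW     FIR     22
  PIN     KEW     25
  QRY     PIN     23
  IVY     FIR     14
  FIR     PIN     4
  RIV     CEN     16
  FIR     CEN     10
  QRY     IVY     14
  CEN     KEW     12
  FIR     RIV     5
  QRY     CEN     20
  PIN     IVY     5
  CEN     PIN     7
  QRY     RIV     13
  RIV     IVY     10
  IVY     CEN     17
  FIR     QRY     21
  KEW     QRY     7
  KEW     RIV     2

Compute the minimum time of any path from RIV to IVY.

Enumerating some paths:
RIV → IVY: 10 = 10
RIV → FIR → PIN → IVY: 5+4+5 = 14
The minimum is 10 min via RIV → IVY.

10 min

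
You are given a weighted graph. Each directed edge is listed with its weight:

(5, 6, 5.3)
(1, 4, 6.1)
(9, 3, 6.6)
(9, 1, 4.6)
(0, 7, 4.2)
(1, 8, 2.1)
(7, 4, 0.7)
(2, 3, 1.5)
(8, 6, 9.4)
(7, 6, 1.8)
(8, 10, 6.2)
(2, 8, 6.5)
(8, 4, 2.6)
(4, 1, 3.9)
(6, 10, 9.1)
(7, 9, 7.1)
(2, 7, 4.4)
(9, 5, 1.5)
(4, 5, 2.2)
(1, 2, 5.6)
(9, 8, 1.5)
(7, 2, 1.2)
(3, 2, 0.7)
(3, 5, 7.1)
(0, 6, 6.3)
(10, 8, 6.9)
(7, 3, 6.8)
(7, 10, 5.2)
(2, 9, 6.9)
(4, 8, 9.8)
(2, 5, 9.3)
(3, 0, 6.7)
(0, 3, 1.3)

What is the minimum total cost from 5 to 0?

41.6

Compare a few routes:
5–6–10–8–4–1–2–7–3–0: 5.3+9.1+6.9+2.6+3.9+5.6+4.4+6.8+6.7 = 51.3
5–6–10–8–4–1–2–3–0: 5.3+9.1+6.9+2.6+3.9+5.6+1.5+6.7 = 41.6
Cheapest is 5–6–10–8–4–1–2–3–0 at 41.6.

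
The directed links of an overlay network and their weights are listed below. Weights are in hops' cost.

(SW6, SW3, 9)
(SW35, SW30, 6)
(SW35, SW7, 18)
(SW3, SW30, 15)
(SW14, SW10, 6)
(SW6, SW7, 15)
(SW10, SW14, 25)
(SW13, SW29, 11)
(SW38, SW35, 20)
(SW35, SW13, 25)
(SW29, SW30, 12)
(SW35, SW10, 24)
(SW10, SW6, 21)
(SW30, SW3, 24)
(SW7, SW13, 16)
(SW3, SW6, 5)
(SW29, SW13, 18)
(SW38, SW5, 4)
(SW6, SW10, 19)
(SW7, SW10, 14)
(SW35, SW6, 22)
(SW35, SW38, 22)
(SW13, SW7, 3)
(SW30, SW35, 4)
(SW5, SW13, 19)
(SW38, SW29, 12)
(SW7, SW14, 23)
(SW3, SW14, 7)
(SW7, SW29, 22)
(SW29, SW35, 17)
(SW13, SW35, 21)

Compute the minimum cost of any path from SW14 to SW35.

Candidate routes:
SW14 - SW10 - SW6 - SW7 - SW13 - SW35: 6+21+15+16+21 = 79
SW14 - SW10 - SW6 - SW7 - SW29 - SW30 - SW35: 6+21+15+22+12+4 = 80
SW14 - SW10 - SW6 - SW3 - SW30 - SW35: 6+21+9+15+4 = 55
Cheapest is SW14 - SW10 - SW6 - SW3 - SW30 - SW35 at 55 hops' cost.

55 hops' cost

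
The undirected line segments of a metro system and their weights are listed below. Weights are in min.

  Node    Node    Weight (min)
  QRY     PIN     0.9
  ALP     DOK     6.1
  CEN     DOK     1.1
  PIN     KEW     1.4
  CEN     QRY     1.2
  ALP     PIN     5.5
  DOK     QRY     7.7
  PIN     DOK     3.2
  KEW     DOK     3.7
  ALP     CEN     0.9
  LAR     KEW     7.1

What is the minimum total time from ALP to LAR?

Enumerating some paths:
ALP → CEN → DOK → KEW → LAR: 0.9+1.1+3.7+7.1 = 12.8
ALP → CEN → QRY → PIN → KEW → LAR: 0.9+1.2+0.9+1.4+7.1 = 11.5
Cheapest is ALP → CEN → QRY → PIN → KEW → LAR at 11.5 min.

11.5 min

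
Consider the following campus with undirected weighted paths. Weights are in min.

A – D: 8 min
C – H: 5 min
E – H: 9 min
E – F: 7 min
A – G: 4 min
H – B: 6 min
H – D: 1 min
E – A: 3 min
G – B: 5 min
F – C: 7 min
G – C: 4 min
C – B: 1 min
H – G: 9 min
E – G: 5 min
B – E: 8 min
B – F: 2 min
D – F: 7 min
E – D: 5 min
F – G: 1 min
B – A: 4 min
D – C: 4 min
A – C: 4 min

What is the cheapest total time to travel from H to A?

9 min

Compare a few routes:
H–D–A: 1+8 = 9
H–D–C–B–A: 1+4+1+4 = 10
The minimum is 9 min via H–D–A.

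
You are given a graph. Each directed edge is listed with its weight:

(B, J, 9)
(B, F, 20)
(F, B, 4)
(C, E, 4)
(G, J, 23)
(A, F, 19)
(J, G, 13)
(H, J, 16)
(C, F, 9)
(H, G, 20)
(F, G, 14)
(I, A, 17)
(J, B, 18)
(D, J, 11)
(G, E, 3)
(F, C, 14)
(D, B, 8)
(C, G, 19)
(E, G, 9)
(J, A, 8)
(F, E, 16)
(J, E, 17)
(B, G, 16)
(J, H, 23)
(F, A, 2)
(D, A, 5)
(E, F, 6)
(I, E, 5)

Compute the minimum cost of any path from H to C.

Running Dijkstra from H:
H: 0
J: 16  (via H)
G: 20  (via H)
E: 23  (via G)
A: 24  (via J)
F: 29  (via E)
B: 33  (via F)
C: 43  (via F)
Shortest route: H → G → E → F → C = 43.

43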